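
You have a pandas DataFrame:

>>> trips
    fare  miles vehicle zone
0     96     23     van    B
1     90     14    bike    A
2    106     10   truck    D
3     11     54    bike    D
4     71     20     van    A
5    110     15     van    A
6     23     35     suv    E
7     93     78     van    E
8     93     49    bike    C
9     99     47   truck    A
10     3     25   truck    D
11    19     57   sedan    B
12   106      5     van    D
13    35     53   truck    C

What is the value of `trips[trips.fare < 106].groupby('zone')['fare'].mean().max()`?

86.6666666667

filter rows where fare < 106:
    fare  miles vehicle zone
0     96     23     van    B
1     90     14    bike    A
3     11     54    bike    D
4     71     20     van    A
6     23     35     suv    E
7     93     78     van    E
8     93     49    bike    C
9     99     47   truck    A
10     3     25   truck    D
11    19     57   sedan    B
13    35     53   truck    C
group by zone, mean of fare:
zone
A    86.666667
B    57.500000
C    64.000000
D     7.000000
E    58.000000
Name: fare, dtype: float64
max of the resulting series → 86.6666666667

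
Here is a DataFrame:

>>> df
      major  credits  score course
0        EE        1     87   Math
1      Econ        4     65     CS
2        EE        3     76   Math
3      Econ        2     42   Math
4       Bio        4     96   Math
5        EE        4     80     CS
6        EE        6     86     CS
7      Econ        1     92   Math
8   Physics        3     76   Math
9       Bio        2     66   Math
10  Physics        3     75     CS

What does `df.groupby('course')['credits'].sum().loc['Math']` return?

group by course, sum of credits:
course
CS      17
Math    16
Name: credits, dtype: int64
The value at index 'Math' is 16.

16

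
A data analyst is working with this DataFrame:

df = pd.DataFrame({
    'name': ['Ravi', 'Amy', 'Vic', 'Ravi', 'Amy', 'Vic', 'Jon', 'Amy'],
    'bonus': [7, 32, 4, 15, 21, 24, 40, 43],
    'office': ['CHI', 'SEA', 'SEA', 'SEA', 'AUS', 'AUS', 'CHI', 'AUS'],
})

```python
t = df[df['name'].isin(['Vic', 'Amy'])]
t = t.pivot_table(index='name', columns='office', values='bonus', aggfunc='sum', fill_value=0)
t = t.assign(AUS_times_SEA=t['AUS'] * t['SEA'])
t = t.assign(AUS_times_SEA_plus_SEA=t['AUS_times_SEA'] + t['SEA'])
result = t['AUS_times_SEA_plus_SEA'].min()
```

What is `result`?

filter rows where name in ['Vic', 'Amy']:
  name  bonus office
1  Amy     32    SEA
2  Vic      4    SEA
4  Amy     21    AUS
5  Vic     24    AUS
7  Amy     43    AUS
pivot: rows=name, cols=office, sum(bonus):
office  AUS  SEA
name            
Amy      64   32
Vic      24    4
add column AUS_times_SEA = t['AUS'] * t['SEA']:
office  AUS  SEA  AUS_times_SEA
name                           
Amy      64   32           2048
Vic      24    4             96
add column AUS_times_SEA_plus_SEA = t['AUS_times_SEA'] + t['SEA']:
office  AUS  SEA  AUS_times_SEA  AUS_times_SEA_plus_SEA
name                                                   
Amy      64   32           2048                    2080
Vic      24    4             96                     100
Hence 100.

100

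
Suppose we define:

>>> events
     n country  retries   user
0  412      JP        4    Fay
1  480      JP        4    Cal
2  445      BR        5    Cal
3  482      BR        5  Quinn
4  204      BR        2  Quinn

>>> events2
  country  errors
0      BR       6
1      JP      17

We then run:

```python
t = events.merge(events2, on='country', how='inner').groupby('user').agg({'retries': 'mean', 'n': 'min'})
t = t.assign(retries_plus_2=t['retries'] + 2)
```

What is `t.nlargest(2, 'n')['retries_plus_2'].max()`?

6.5

merge on 'country' (how='inner') → 5 rows:
     n country  retries   user  errors
0  412      JP        4    Fay      17
1  480      JP        4    Cal      17
2  445      BR        5    Cal       6
3  482      BR        5  Quinn       6
4  204      BR        2  Quinn       6
group by user: mean(retries), min(n):
       retries    n
user               
Cal        4.5  445
Fay        4.0  412
Quinn      3.5  204
add column retries_plus_2 = t['retries'] + 2:
       retries    n  retries_plus_2
user                               
Cal        4.5  445             6.5
Fay        4.0  412             6.0
Quinn      3.5  204             5.5
take 2 rows with largest n:
      retries    n  retries_plus_2
user                              
Cal       4.5  445             6.5
Fay       4.0  412             6.0
The max of column 'retries_plus_2' is 6.5.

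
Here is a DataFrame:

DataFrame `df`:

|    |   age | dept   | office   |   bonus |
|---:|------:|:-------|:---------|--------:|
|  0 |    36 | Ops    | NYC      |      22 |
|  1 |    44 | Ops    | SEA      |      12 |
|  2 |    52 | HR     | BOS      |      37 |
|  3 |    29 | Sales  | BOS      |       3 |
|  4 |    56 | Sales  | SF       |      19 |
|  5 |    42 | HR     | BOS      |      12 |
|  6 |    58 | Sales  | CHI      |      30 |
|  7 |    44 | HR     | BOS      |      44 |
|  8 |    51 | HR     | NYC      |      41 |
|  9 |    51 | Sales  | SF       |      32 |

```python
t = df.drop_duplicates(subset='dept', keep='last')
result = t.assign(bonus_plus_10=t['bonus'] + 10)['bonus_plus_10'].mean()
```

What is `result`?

drop duplicate dept (keep=last):
   age   dept office  bonus
1   44    Ops    SEA     12
8   51     HR    NYC     41
9   51  Sales     SF     32
add column bonus_plus_10 = t['bonus'] + 10:
   age   dept office  bonus  bonus_plus_10
1   44    Ops    SEA     12             22
8   51     HR    NYC     41             51
9   51  Sales     SF     32             42
Then the mean of column 'bonus_plus_10': 38.3333333333

38.3333333333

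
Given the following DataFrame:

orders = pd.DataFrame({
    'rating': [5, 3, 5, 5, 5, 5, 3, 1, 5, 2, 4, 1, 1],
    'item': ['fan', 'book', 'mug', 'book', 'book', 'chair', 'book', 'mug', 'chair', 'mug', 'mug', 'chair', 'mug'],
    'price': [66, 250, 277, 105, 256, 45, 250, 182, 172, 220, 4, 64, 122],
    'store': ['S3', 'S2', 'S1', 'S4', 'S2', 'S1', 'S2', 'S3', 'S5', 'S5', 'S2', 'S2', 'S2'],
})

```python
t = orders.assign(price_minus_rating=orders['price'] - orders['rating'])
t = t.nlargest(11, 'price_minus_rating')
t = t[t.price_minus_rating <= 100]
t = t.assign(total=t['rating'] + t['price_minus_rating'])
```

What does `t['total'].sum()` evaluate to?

add column price_minus_rating = orders['price'] - orders['rating']:
    rating   item  price store  price_minus_rating
0        5    fan     66    S3                  61
1        3   book    250    S2                 247
2        5    mug    277    S1                 272
3        5   book    105    S4                 100
4        5   book    256    S2                 251
5        5  chair     45    S1                  40
6        3   book    250    S2                 247
7        1    mug    182    S3                 181
8        5  chair    172    S5                 167
9        2    mug    220    S5                 218
10       4    mug      4    S2                   0
11       1  chair     64    S2                  63
12       1    mug    122    S2                 121
take 11 rows with largest price_minus_rating:
    rating   item  price store  price_minus_rating
2        5    mug    277    S1                 272
4        5   book    256    S2                 251
1        3   book    250    S2                 247
6        3   book    250    S2                 247
9        2    mug    220    S5                 218
7        1    mug    182    S3                 181
8        5  chair    172    S5                 167
12       1    mug    122    S2                 121
3        5   book    105    S4                 100
11       1  chair     64    S2                  63
0        5    fan     66    S3                  61
filter rows where price_minus_rating <= 100:
    rating   item  price store  price_minus_rating
3        5   book    105    S4                 100
11       1  chair     64    S2                  63
0        5    fan     66    S3                  61
add column total = t['rating'] + t['price_minus_rating']:
    rating   item  price store  price_minus_rating  total
3        5   book    105    S4                 100    105
11       1  chair     64    S2                  63     64
0        5    fan     66    S3                  61     66
The sum of column 'total' is 235.

235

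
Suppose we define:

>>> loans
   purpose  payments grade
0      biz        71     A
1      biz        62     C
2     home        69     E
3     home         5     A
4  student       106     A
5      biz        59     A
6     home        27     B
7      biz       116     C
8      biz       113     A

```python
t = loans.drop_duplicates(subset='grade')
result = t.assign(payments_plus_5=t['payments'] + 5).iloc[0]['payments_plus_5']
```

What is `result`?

76

drop duplicate grade (keep=first):
  purpose  payments grade
0     biz        71     A
1     biz        62     C
2    home        69     E
6    home        27     B
add column payments_plus_5 = t['payments'] + 5:
  purpose  payments grade  payments_plus_5
0     biz        71     A               76
1     biz        62     C               67
2    home        69     E               74
6    home        27     B               32
Then the value at position 0, column 'payments_plus_5': 76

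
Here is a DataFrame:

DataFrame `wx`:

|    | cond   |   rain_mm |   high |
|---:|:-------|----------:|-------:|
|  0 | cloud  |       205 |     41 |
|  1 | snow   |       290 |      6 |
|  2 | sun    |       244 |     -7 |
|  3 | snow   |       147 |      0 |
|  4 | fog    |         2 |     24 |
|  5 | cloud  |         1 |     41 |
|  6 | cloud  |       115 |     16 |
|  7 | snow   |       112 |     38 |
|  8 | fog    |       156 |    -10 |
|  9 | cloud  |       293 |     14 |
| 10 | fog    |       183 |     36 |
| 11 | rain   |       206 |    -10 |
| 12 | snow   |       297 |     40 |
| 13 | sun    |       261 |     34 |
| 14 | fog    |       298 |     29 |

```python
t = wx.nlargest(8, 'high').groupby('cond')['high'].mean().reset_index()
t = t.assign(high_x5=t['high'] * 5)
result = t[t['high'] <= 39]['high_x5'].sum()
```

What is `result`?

take 8 rows with largest high:
     cond  rain_mm  high
0   cloud      205    41
5   cloud        1    41
12   snow      297    40
7    snow      112    38
10    fog      183    36
13    sun      261    34
14    fog      298    29
4     fog        2    24
group by cond, mean of high:
cond
cloud    41.000000
fog      29.666667
snow     39.000000
sun      34.000000
Name: high, dtype: float64
reset_index():
    cond       high
0  cloud  41.000000
1    fog  29.666667
2   snow  39.000000
3    sun  34.000000
add column high_x5 = t['high'] * 5:
    cond       high     high_x5
0  cloud  41.000000  205.000000
1    fog  29.666667  148.333333
2   snow  39.000000  195.000000
3    sun  34.000000  170.000000
filter rows where high <= 39:
   cond       high     high_x5
1   fog  29.666667  148.333333
2  snow  39.000000  195.000000
3   sun  34.000000  170.000000
The sum of column 'high_x5' is 513.333333333.

513.333333333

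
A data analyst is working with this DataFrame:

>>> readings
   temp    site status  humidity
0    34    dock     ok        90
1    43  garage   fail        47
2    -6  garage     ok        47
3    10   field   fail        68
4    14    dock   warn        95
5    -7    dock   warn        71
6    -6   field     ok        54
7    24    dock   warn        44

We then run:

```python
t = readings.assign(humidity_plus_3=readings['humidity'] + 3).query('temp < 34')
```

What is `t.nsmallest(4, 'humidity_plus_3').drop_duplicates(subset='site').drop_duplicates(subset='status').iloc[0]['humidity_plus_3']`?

add column humidity_plus_3 = readings['humidity'] + 3:
   temp    site status  humidity  humidity_plus_3
0    34    dock     ok        90               93
1    43  garage   fail        47               50
2    -6  garage     ok        47               50
3    10   field   fail        68               71
4    14    dock   warn        95               98
5    -7    dock   warn        71               74
6    -6   field     ok        54               57
7    24    dock   warn        44               47
filter rows where temp < 34:
   temp    site status  humidity  humidity_plus_3
2    -6  garage     ok        47               50
3    10   field   fail        68               71
4    14    dock   warn        95               98
5    -7    dock   warn        71               74
6    -6   field     ok        54               57
7    24    dock   warn        44               47
take 4 rows with smallest humidity_plus_3:
   temp    site status  humidity  humidity_plus_3
7    24    dock   warn        44               47
2    -6  garage     ok        47               50
6    -6   field     ok        54               57
3    10   field   fail        68               71
drop duplicate site (keep=first):
   temp    site status  humidity  humidity_plus_3
7    24    dock   warn        44               47
2    -6  garage     ok        47               50
6    -6   field     ok        54               57
drop duplicate status (keep=first):
   temp    site status  humidity  humidity_plus_3
7    24    dock   warn        44               47
2    -6  garage     ok        47               50

47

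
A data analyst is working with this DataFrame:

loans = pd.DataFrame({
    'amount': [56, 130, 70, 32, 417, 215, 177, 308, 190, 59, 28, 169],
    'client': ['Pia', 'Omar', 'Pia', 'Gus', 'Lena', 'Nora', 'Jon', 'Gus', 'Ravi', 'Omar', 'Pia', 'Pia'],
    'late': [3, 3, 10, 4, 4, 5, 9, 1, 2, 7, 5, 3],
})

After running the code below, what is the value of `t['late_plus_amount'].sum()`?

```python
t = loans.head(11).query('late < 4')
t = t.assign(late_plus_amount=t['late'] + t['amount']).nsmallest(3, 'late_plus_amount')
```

384

take first 11 rows:
    amount client  late
0       56    Pia     3
1      130   Omar     3
2       70    Pia    10
3       32    Gus     4
4      417   Lena     4
5      215   Nora     5
6      177    Jon     9
7      308    Gus     1
8      190   Ravi     2
9       59   Omar     7
10      28    Pia     5
filter rows where late < 4:
   amount client  late
0      56    Pia     3
1     130   Omar     3
7     308    Gus     1
8     190   Ravi     2
add column late_plus_amount = t['late'] + t['amount']:
   amount client  late  late_plus_amount
0      56    Pia     3                59
1     130   Omar     3               133
7     308    Gus     1               309
8     190   Ravi     2               192
take 3 rows with smallest late_plus_amount:
   amount client  late  late_plus_amount
0      56    Pia     3                59
1     130   Omar     3               133
8     190   Ravi     2               192
Finally, sum of column 'late_plus_amount' = 384.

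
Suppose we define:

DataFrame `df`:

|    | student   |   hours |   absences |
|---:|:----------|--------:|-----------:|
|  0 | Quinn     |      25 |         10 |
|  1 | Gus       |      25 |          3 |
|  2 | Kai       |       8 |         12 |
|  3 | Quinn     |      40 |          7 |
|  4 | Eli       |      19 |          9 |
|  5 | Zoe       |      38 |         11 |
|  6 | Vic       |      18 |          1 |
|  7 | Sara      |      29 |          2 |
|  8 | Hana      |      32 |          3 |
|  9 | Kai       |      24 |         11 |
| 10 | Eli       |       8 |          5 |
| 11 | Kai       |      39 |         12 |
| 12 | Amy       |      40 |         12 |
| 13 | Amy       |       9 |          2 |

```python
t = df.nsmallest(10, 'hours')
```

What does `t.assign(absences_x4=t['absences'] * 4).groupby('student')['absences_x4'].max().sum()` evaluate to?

take 10 rows with smallest hours:
   student  hours  absences
2      Kai      8        12
10     Eli      8         5
13     Amy      9         2
6      Vic     18         1
4      Eli     19         9
9      Kai     24        11
0    Quinn     25        10
1      Gus     25         3
7     Sara     29         2
8     Hana     32         3
add column absences_x4 = t['absences'] * 4:
   student  hours  absences  absences_x4
2      Kai      8        12           48
10     Eli      8         5           20
13     Amy      9         2            8
6      Vic     18         1            4
4      Eli     19         9           36
9      Kai     24        11           44
0    Quinn     25        10           40
1      Gus     25         3           12
7     Sara     29         2            8
8     Hana     32         3           12
group by student, max of absences_x4:
student
Amy       8
Eli      36
Gus      12
Hana     12
Kai      48
Quinn    40
Sara      8
Vic       4
Name: absences_x4, dtype: int64

168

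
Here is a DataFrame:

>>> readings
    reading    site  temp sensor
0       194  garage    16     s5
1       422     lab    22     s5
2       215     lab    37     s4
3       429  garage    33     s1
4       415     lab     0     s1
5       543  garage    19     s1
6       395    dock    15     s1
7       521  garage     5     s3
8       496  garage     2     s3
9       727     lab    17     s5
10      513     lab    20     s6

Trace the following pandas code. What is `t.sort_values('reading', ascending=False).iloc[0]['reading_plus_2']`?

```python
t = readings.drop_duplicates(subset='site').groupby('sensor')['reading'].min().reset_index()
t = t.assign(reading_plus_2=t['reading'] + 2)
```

397

drop duplicate site (keep=first):
   reading    site  temp sensor
0      194  garage    16     s5
1      422     lab    22     s5
6      395    dock    15     s1
group by sensor, min of reading:
sensor
s1    395
s5    194
Name: reading, dtype: int64
reset_index():
  sensor  reading
0     s1      395
1     s5      194
add column reading_plus_2 = t['reading'] + 2:
  sensor  reading  reading_plus_2
0     s1      395             397
1     s5      194             196
sort by reading descending:
  sensor  reading  reading_plus_2
0     s1      395             397
1     s5      194             196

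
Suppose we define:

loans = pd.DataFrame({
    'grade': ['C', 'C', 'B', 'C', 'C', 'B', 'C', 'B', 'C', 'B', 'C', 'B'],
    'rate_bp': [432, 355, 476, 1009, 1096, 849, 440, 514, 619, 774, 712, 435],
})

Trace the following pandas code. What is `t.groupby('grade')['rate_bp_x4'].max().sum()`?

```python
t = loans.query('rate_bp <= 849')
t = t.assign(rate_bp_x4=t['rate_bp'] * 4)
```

6244

filter rows where rate_bp <= 849:
   grade  rate_bp
0      C      432
1      C      355
2      B      476
5      B      849
6      C      440
7      B      514
8      C      619
9      B      774
10     C      712
11     B      435
add column rate_bp_x4 = t['rate_bp'] * 4:
   grade  rate_bp  rate_bp_x4
0      C      432        1728
1      C      355        1420
2      B      476        1904
5      B      849        3396
6      C      440        1760
7      B      514        2056
8      C      619        2476
9      B      774        3096
10     C      712        2848
11     B      435        1740
group by grade, max of rate_bp_x4:
grade
B    3396
C    2848
Name: rate_bp_x4, dtype: int64
Finally, sum of the resulting series = 6244.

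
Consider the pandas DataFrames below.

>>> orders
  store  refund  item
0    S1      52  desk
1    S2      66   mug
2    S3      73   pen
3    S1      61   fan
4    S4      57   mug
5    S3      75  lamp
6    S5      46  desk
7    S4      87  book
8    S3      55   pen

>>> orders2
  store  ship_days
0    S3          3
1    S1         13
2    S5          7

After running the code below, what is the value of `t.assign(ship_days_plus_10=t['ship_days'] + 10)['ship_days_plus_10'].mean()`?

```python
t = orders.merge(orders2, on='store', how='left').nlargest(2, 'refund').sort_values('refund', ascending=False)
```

13.0

merge on 'store' (how='left') → 9 rows:
  store  refund  item  ship_days
0    S1      52  desk       13.0
1    S2      66   mug        NaN
2    S3      73   pen        3.0
3    S1      61   fan       13.0
4    S4      57   mug        NaN
5    S3      75  lamp        3.0
6    S5      46  desk        7.0
7    S4      87  book        NaN
8    S3      55   pen        3.0
take 2 rows with largest refund:
  store  refund  item  ship_days
7    S4      87  book        NaN
5    S3      75  lamp        3.0
sort by refund descending:
  store  refund  item  ship_days
7    S4      87  book        NaN
5    S3      75  lamp        3.0
add column ship_days_plus_10 = t['ship_days'] + 10:
  store  refund  item  ship_days  ship_days_plus_10
7    S4      87  book        NaN                NaN
5    S3      75  lamp        3.0               13.0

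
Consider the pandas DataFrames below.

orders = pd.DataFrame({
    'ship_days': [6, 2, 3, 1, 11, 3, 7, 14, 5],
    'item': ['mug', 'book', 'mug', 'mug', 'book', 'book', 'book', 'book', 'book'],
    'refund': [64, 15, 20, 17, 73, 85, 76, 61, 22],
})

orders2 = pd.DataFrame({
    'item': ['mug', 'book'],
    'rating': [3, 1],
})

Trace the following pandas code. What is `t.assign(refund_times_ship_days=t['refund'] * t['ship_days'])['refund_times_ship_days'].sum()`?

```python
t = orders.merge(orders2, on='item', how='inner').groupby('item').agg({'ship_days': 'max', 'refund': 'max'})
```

1574

merge on 'item' (how='inner') → 9 rows:
   ship_days  item  refund  rating
0          6   mug      64       3
1          2  book      15       1
2          3   mug      20       3
3          1   mug      17       3
4         11  book      73       1
5          3  book      85       1
6          7  book      76       1
7         14  book      61       1
8          5  book      22       1
group by item: max(ship_days), max(refund):
      ship_days  refund
item                   
book         14      85
mug           6      64
add column refund_times_ship_days = t['refund'] * t['ship_days']:
      ship_days  refund  refund_times_ship_days
item                                           
book         14      85                    1190
mug           6      64                     384
sum of column 'refund_times_ship_days' → 1574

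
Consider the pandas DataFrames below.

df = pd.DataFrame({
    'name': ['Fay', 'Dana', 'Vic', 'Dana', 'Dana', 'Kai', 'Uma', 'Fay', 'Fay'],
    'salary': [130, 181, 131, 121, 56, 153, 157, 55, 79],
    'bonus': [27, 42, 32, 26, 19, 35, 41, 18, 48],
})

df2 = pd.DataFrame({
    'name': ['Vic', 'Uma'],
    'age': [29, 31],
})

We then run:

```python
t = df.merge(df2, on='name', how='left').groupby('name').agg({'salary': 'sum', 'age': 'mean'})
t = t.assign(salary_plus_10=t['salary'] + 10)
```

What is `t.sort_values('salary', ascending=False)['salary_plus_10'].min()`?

141

merge on 'name' (how='left') → 9 rows:
   name  salary  bonus   age
0   Fay     130     27   NaN
1  Dana     181     42   NaN
2   Vic     131     32  29.0
3  Dana     121     26   NaN
4  Dana      56     19   NaN
5   Kai     153     35   NaN
6   Uma     157     41  31.0
7   Fay      55     18   NaN
8   Fay      79     48   NaN
group by name: sum(salary), mean(age):
      salary   age
name              
Dana     358   NaN
Fay      264   NaN
Kai      153   NaN
Uma      157  31.0
Vic      131  29.0
add column salary_plus_10 = t['salary'] + 10:
      salary   age  salary_plus_10
name                              
Dana     358   NaN             368
Fay      264   NaN             274
Kai      153   NaN             163
Uma      157  31.0             167
Vic      131  29.0             141
sort by salary descending:
      salary   age  salary_plus_10
name                              
Dana     358   NaN             368
Fay      264   NaN             274
Uma      157  31.0             167
Kai      153   NaN             163
Vic      131  29.0             141
Then the min of column 'salary_plus_10': 141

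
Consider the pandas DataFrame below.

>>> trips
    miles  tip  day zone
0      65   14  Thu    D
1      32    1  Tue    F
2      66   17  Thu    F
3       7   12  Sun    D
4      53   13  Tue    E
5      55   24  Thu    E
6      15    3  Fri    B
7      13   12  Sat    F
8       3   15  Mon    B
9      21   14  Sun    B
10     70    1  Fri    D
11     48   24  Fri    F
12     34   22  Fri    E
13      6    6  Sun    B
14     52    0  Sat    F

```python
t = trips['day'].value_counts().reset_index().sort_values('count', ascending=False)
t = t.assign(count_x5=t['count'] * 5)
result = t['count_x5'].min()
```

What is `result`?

5

value_counts of day:
day
Fri    4
Thu    3
Sun    3
Tue    2
Sat    2
Mon    1
Name: count, dtype: int64
reset_index():
   day  count
0  Fri      4
1  Thu      3
2  Sun      3
3  Tue      2
4  Sat      2
5  Mon      1
sort by count descending:
   day  count
0  Fri      4
1  Thu      3
2  Sun      3
3  Tue      2
4  Sat      2
5  Mon      1
add column count_x5 = t['count'] * 5:
   day  count  count_x5
0  Fri      4        20
1  Thu      3        15
2  Sun      3        15
3  Tue      2        10
4  Sat      2        10
5  Mon      1         5
The min of column 'count_x5' is 5.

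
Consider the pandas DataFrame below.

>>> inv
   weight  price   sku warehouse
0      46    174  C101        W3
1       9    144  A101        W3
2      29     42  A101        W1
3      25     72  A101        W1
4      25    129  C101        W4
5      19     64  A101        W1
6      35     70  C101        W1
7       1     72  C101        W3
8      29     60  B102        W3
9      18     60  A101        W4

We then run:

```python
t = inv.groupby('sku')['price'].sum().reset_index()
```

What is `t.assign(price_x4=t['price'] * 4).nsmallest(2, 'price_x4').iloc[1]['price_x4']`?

group by sku, sum of price:
sku
A101    382
B102     60
C101    445
Name: price, dtype: int64
reset_index():
    sku  price
0  A101    382
1  B102     60
2  C101    445
add column price_x4 = t['price'] * 4:
    sku  price  price_x4
0  A101    382      1528
1  B102     60       240
2  C101    445      1780
take 2 rows with smallest price_x4:
    sku  price  price_x4
1  B102     60       240
0  A101    382      1528

1528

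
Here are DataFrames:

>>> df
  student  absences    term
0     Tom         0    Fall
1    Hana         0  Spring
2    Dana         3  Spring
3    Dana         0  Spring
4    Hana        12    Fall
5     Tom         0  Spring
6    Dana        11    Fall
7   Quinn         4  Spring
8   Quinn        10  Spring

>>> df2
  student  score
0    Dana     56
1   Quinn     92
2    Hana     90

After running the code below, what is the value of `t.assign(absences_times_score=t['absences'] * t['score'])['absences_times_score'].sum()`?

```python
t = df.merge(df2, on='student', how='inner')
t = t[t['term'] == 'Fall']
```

1696

merge on 'student' (how='inner') → 7 rows:
  student  absences    term  score
0    Hana         0  Spring     90
1    Dana         3  Spring     56
2    Dana         0  Spring     56
3    Hana        12    Fall     90
4    Dana        11    Fall     56
5   Quinn         4  Spring     92
6   Quinn        10  Spring     92
filter rows where term == 'Fall':
  student  absences  term  score
3    Hana        12  Fall     90
4    Dana        11  Fall     56
add column absences_times_score = t['absences'] * t['score']:
  student  absences  term  score  absences_times_score
3    Hana        12  Fall     90                  1080
4    Dana        11  Fall     56                   616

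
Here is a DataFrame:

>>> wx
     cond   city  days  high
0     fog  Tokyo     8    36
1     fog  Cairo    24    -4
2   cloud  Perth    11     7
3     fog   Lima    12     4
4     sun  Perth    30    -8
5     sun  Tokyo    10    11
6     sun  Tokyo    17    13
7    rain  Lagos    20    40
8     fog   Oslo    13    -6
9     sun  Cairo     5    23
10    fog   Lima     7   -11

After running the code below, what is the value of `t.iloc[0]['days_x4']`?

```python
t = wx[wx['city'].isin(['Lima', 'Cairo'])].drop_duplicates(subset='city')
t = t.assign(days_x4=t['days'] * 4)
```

filter rows where city in ['Lima', 'Cairo']:
   cond   city  days  high
1   fog  Cairo    24    -4
3   fog   Lima    12     4
9   sun  Cairo     5    23
10  fog   Lima     7   -11
drop duplicate city (keep=first):
  cond   city  days  high
1  fog  Cairo    24    -4
3  fog   Lima    12     4
add column days_x4 = t['days'] * 4:
  cond   city  days  high  days_x4
1  fog  Cairo    24    -4       96
3  fog   Lima    12     4       48
Hence 96.

96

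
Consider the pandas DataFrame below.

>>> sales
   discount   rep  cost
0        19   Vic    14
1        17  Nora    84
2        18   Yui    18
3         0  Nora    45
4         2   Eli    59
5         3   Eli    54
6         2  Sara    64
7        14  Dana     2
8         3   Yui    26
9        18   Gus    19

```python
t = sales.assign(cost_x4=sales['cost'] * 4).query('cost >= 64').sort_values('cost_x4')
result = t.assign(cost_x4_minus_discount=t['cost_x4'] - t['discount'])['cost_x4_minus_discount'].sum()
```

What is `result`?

add column cost_x4 = sales['cost'] * 4:
   discount   rep  cost  cost_x4
0        19   Vic    14       56
1        17  Nora    84      336
2        18   Yui    18       72
3         0  Nora    45      180
4         2   Eli    59      236
5         3   Eli    54      216
6         2  Sara    64      256
7        14  Dana     2        8
8         3   Yui    26      104
9        18   Gus    19       76
filter rows where cost >= 64:
   discount   rep  cost  cost_x4
1        17  Nora    84      336
6         2  Sara    64      256
sort by cost_x4:
   discount   rep  cost  cost_x4
6         2  Sara    64      256
1        17  Nora    84      336
add column cost_x4_minus_discount = t['cost_x4'] - t['discount']:
   discount   rep  cost  cost_x4  cost_x4_minus_discount
6         2  Sara    64      256                     254
1        17  Nora    84      336                     319
Reading off the sum of column 'cost_x4_minus_discount', we get 573.

573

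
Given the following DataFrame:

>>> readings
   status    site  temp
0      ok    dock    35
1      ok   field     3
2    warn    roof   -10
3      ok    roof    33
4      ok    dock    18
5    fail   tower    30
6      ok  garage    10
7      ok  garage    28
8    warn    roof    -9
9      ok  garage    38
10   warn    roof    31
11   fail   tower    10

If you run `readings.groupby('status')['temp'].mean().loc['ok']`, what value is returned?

group by status, mean of temp:
status
fail    20.000000
ok      23.571429
warn     4.000000
Name: temp, dtype: float64
Reading off the value at index 'ok', we get 23.5714285714.

23.5714285714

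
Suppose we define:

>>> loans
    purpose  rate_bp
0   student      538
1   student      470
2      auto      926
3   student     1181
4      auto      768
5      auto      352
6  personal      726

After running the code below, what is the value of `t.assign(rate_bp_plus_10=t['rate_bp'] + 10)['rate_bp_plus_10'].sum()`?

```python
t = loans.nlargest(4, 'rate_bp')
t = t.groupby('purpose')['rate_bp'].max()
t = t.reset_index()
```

2863

take 4 rows with largest rate_bp:
    purpose  rate_bp
3   student     1181
2      auto      926
4      auto      768
6  personal      726
group by purpose, max of rate_bp:
purpose
auto         926
personal     726
student     1181
Name: rate_bp, dtype: int64
reset_index():
    purpose  rate_bp
0      auto      926
1  personal      726
2   student     1181
add column rate_bp_plus_10 = t['rate_bp'] + 10:
    purpose  rate_bp  rate_bp_plus_10
0      auto      926              936
1  personal      726              736
2   student     1181             1191
Then the sum of column 'rate_bp_plus_10': 2863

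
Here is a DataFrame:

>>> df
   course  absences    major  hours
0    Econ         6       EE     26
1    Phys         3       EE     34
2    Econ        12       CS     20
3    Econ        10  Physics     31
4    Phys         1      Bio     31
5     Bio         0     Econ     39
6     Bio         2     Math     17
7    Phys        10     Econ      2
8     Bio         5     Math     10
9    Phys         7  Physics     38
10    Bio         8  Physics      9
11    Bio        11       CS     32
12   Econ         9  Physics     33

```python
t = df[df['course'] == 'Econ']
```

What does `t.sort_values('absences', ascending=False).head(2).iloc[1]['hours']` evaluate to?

31

filter rows where course == 'Econ':
   course  absences    major  hours
0    Econ         6       EE     26
2    Econ        12       CS     20
3    Econ        10  Physics     31
12   Econ         9  Physics     33
sort by absences descending:
   course  absences    major  hours
2    Econ        12       CS     20
3    Econ        10  Physics     31
12   Econ         9  Physics     33
0    Econ         6       EE     26
take first 2 rows:
  course  absences    major  hours
2   Econ        12       CS     20
3   Econ        10  Physics     31
Taking the value at position 1, column 'hours' gives 31.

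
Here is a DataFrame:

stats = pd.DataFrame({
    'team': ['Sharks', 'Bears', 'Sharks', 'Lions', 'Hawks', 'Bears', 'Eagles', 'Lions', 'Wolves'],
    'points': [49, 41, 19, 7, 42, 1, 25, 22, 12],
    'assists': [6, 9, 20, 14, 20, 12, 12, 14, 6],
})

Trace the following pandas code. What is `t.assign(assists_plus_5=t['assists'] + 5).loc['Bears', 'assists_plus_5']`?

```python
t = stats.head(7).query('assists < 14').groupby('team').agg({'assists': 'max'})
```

17

take first 7 rows:
     team  points  assists
0  Sharks      49        6
1   Bears      41        9
2  Sharks      19       20
3   Lions       7       14
4   Hawks      42       20
5   Bears       1       12
6  Eagles      25       12
filter rows where assists < 14:
     team  points  assists
0  Sharks      49        6
1   Bears      41        9
5   Bears       1       12
6  Eagles      25       12
group by team, max of assists:
        assists
team           
Bears        12
Eagles       12
Sharks        6
add column assists_plus_5 = t['assists'] + 5:
        assists  assists_plus_5
team                           
Bears        12              17
Eagles       12              17
Sharks        6              11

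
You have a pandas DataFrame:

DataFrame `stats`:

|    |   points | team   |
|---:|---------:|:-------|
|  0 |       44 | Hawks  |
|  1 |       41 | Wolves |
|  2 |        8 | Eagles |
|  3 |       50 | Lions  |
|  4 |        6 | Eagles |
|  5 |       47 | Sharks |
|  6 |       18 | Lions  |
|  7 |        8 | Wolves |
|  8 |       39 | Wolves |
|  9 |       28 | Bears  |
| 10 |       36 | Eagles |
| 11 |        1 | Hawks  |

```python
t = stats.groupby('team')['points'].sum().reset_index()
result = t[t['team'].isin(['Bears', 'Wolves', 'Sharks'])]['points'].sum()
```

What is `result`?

group by team, sum of points:
team
Bears     28
Eagles    50
Hawks     45
Lions     68
Sharks    47
Wolves    88
Name: points, dtype: int64
reset_index():
     team  points
0   Bears      28
1  Eagles      50
2   Hawks      45
3   Lions      68
4  Sharks      47
5  Wolves      88
filter rows where team in ['Bears', 'Wolves', 'Sharks']:
     team  points
0   Bears      28
4  Sharks      47
5  Wolves      88
The sum of column 'points' is 163.

163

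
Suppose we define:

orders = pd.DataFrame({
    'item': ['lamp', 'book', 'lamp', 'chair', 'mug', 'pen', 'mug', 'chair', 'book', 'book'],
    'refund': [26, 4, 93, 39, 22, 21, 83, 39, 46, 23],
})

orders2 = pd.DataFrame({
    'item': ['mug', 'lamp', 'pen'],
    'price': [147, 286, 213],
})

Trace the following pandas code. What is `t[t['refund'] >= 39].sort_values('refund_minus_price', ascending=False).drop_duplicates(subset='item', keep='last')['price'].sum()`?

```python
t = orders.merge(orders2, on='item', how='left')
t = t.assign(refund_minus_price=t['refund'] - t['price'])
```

merge on 'item' (how='left') → 10 rows:
    item  refund  price
0   lamp      26  286.0
1   book       4    NaN
2   lamp      93  286.0
3  chair      39    NaN
4    mug      22  147.0
5    pen      21  213.0
6    mug      83  147.0
7  chair      39    NaN
8   book      46    NaN
9   book      23    NaN
add column refund_minus_price = t['refund'] - t['price']:
    item  refund  price  refund_minus_price
0   lamp      26  286.0              -260.0
1   book       4    NaN                 NaN
2   lamp      93  286.0              -193.0
3  chair      39    NaN                 NaN
4    mug      22  147.0              -125.0
5    pen      21  213.0              -192.0
6    mug      83  147.0               -64.0
7  chair      39    NaN                 NaN
8   book      46    NaN                 NaN
9   book      23    NaN                 NaN
filter rows where refund >= 39:
    item  refund  price  refund_minus_price
2   lamp      93  286.0              -193.0
3  chair      39    NaN                 NaN
6    mug      83  147.0               -64.0
7  chair      39    NaN                 NaN
8   book      46    NaN                 NaN
sort by refund_minus_price descending:
    item  refund  price  refund_minus_price
6    mug      83  147.0               -64.0
2   lamp      93  286.0              -193.0
3  chair      39    NaN                 NaN
7  chair      39    NaN                 NaN
8   book      46    NaN                 NaN
drop duplicate item (keep=last):
    item  refund  price  refund_minus_price
6    mug      83  147.0               -64.0
2   lamp      93  286.0              -193.0
7  chair      39    NaN                 NaN
8   book      46    NaN                 NaN
Finally, sum of column 'price' = 433.0.

433.0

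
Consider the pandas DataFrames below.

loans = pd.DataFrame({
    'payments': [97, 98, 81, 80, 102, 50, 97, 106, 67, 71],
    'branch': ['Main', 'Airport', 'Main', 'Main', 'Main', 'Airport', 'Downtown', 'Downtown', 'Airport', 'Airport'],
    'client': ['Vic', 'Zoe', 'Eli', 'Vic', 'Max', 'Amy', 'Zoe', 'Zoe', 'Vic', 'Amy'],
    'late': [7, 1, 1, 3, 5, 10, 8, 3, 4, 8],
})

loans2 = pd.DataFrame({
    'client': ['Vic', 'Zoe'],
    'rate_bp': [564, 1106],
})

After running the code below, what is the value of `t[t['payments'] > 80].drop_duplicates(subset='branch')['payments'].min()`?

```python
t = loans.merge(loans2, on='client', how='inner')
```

97

merge on 'client' (how='inner') → 6 rows:
   payments    branch client  late  rate_bp
0        97      Main    Vic     7      564
1        98   Airport    Zoe     1     1106
2        80      Main    Vic     3      564
3        97  Downtown    Zoe     8     1106
4       106  Downtown    Zoe     3     1106
5        67   Airport    Vic     4      564
filter rows where payments > 80:
   payments    branch client  late  rate_bp
0        97      Main    Vic     7      564
1        98   Airport    Zoe     1     1106
3        97  Downtown    Zoe     8     1106
4       106  Downtown    Zoe     3     1106
drop duplicate branch (keep=first):
   payments    branch client  late  rate_bp
0        97      Main    Vic     7      564
1        98   Airport    Zoe     1     1106
3        97  Downtown    Zoe     8     1106
min of column 'payments' → 97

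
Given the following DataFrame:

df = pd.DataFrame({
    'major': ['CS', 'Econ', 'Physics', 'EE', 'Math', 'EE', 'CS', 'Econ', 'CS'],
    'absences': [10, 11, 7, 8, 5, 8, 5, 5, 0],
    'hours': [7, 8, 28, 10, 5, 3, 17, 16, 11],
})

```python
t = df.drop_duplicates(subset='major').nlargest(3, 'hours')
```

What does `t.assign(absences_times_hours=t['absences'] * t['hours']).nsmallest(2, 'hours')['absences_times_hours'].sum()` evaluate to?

168

drop duplicate major (keep=first):
     major  absences  hours
0       CS        10      7
1     Econ        11      8
2  Physics         7     28
3       EE         8     10
4     Math         5      5
take 3 rows with largest hours:
     major  absences  hours
2  Physics         7     28
3       EE         8     10
1     Econ        11      8
add column absences_times_hours = t['absences'] * t['hours']:
     major  absences  hours  absences_times_hours
2  Physics         7     28                   196
3       EE         8     10                    80
1     Econ        11      8                    88
take 2 rows with smallest hours:
  major  absences  hours  absences_times_hours
1  Econ        11      8                    88
3    EE         8     10                    80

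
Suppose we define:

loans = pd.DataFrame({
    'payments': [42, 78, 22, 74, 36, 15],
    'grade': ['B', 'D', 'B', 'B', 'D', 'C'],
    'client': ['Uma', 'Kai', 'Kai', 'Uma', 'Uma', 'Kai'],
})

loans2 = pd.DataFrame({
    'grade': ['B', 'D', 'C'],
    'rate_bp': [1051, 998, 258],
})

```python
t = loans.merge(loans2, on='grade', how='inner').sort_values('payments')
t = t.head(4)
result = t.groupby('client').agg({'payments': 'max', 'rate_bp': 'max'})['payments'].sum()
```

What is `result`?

64

merge on 'grade' (how='inner') → 6 rows:
   payments grade client  rate_bp
0        42     B    Uma     1051
1        78     D    Kai      998
2        22     B    Kai     1051
3        74     B    Uma     1051
4        36     D    Uma      998
5        15     C    Kai      258
sort by payments:
   payments grade client  rate_bp
5        15     C    Kai      258
2        22     B    Kai     1051
4        36     D    Uma      998
0        42     B    Uma     1051
3        74     B    Uma     1051
1        78     D    Kai      998
take first 4 rows:
   payments grade client  rate_bp
5        15     C    Kai      258
2        22     B    Kai     1051
4        36     D    Uma      998
0        42     B    Uma     1051
group by client: max(payments), max(rate_bp):
        payments  rate_bp
client                   
Kai           22     1051
Uma           42     1051
Taking the sum of column 'payments' gives 64.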